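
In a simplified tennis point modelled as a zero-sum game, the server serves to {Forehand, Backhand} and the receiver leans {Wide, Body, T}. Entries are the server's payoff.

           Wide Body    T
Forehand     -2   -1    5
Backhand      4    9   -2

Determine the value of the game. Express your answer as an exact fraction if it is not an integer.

16/13

Row minima: Forehand → -2, Backhand → -2; maximin = -2.
Column maxima: Wide → 4, Body → 9, T → 5; minimax = 4.
-2 ≠ 4, so there is no saddle point; optimal play is mixed.
Body is strictly dominated by Wide (it gives the server strictly more in every row), so the receiver never plays it.
On the remaining 2×2 (Forehand, Backhand vs Wide, T):
Let the server play Forehand with probability p. Expected payoff against Wide: (-2)p + 4(1−p) = −6p + 4; against T: 5p + (-2)(1−p) = 7p − 2.
Setting these equal: −6p + 4 = 7p − 2 ⇒ −13p = -6 ⇒ p = 6/13, and the value is (-6)·(6/13) + 4 = 16/13.
For the receiver: with q = P(Wide), equating Forehand's and Backhand's payoffs gives −7q + 5 = 6q − 2 ⇒ q = 7/13.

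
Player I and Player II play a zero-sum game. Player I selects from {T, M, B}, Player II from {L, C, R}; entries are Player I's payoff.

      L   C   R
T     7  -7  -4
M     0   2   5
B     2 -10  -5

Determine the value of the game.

Row minima: T → -7, M → 0, B → -10; maximin = 0.
Column maxima: L → 7, C → 2, R → 5; minimax = 2.
0 ≠ 2, so there is no saddle point; optimal play is mixed.
B is strictly dominated by T, so Player I never plays it.
R is strictly dominated by C (it gives Player I strictly more in every row), so Player II never plays it.
On the remaining 2×2 (T, M vs L, C):
Let Player I play T with probability p. Expected payoff against L: 7p + 0(1−p) = 7p; against C: (-7)p + 2(1−p) = −9p + 2.
Setting these equal: 7p = −9p + 2 ⇒ 16p = 2 ⇒ p = 1/8, and the value is (7)·(1/8) = 7/8.
For Player II: with q = P(L), equating T's and M's payoffs gives 14q − 7 = −2q + 2 ⇒ q = 9/16.

7/8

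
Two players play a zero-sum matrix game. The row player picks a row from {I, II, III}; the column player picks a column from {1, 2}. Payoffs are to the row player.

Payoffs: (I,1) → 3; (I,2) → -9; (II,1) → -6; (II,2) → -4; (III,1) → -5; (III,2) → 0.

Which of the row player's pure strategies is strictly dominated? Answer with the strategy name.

III gives a strictly higher payoff than II against every column: -5 > -6, 0 > -4.
So II is strictly dominated and the row player never plays it.

II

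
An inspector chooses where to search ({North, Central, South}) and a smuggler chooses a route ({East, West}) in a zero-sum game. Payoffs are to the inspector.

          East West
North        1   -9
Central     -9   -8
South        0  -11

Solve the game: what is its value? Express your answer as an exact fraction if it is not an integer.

Row minima: North → -9, Central → -9, South → -11; maximin = -9.
Column maxima: East → 1, West → -8; minimax = -8.
-9 ≠ -8, so there is no saddle point; optimal play is mixed.
South is strictly dominated by North, so the inspector never plays it.
On the remaining 2×2 (North, Central vs East, West):
Let the inspector play North with probability p. Expected payoff against East: 1p + (-9)(1−p) = 10p − 9; against West: (-9)p + (-8)(1−p) = −p − 8.
Setting these equal: 10p − 9 = −p − 8 ⇒ 11p = 1 ⇒ p = 1/11, and the value is (10)·(1/11) − 9 = -89/11.
For the smuggler: with q = P(East), equating North's and Central's payoffs gives 10q − 9 = −q − 8 ⇒ q = 1/11.

-89/11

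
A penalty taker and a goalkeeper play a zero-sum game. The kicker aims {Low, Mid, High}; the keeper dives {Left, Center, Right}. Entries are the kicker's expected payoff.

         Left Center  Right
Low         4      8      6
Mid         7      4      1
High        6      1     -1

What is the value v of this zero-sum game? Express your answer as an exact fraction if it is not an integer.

19/4

Row minima: Low → 4, Mid → 1, High → -1; maximin = 4.
Column maxima: Left → 7, Center → 8, Right → 6; minimax = 6.
4 ≠ 6, so there is no saddle point; optimal play is mixed.
High is strictly dominated by Mid, so the kicker never plays it.
Center is strictly dominated by Right (it gives the kicker strictly more in every row), so the keeper never plays it.
On the remaining 2×2 (Low, Mid vs Left, Right):
Let the kicker play Low with probability p. Expected payoff against Left: 4p + 7(1−p) = −3p + 7; against Right: 6p + 1(1−p) = 5p + 1.
Setting these equal: −3p + 7 = 5p + 1 ⇒ −8p = -6 ⇒ p = 3/4, and the value is (-3)·(3/4) + 7 = 19/4.
For the keeper: with q = P(Left), equating Low's and Mid's payoffs gives −2q + 6 = 6q + 1 ⇒ q = 5/8.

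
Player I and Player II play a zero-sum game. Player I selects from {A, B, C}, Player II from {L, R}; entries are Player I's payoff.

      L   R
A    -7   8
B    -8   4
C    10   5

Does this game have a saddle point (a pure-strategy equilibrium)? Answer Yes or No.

Row minima: A → -7, B → -8, C → 5; maximin = 5.
Column maxima: L → 10, R → 8; minimax = 8.
5 ≠ 8, so no pure-strategy equilibrium exists.

No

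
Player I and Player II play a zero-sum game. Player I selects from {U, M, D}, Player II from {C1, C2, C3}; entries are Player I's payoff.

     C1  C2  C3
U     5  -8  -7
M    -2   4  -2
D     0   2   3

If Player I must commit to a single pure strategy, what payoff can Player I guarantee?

0

Row minima: U → -8, M → -2, D → 0.
The best of these is 0.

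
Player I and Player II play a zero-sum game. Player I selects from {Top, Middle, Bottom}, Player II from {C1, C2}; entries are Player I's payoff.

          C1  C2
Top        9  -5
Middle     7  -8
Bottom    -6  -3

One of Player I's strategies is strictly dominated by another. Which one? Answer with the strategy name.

Top gives a strictly higher payoff than Middle against every column: 9 > 7, -5 > -8.
So Middle is strictly dominated and Player I never plays it.

Middle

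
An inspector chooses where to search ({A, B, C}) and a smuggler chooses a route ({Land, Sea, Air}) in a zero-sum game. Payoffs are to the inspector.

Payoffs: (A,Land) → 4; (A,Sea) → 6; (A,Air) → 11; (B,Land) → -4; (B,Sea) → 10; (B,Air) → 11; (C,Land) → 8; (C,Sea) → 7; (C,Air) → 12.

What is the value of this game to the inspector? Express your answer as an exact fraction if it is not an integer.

Row minima: A → 4, B → -4, C → 7; maximin = 7.
Column maxima: Land → 8, Sea → 10, Air → 12; minimax = 8.
7 ≠ 8, so there is no saddle point; optimal play is mixed.
A is strictly dominated by C, so the inspector never plays it.
Air is strictly dominated by Land (it gives the inspector strictly more in every row), so the smuggler never plays it.
On the remaining 2×2 (B, C vs Land, Sea):
Let the inspector play B with probability p. Expected payoff against Land: (-4)p + 8(1−p) = −12p + 8; against Sea: 10p + 7(1−p) = 3p + 7.
Setting these equal: −12p + 8 = 3p + 7 ⇒ −15p = -1 ⇒ p = 1/15, and the value is (-12)·(1/15) + 8 = 36/5.
For the smuggler: with q = P(Land), equating B's and C's payoffs gives −14q + 10 = q + 7 ⇒ q = 1/5.

36/5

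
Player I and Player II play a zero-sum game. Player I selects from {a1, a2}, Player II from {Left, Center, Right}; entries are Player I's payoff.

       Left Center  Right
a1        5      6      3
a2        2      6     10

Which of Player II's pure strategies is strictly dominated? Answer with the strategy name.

Center

Left holds Player I's payoff strictly below Center in every row: 5 < 6, 2 < 6.
So Center is strictly dominated for Player II.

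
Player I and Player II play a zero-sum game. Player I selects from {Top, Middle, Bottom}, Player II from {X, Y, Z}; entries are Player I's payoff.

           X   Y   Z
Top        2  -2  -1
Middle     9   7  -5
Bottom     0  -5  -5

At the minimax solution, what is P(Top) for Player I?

Row minima: Top → -2, Middle → -5, Bottom → -5; maximin = -2.
Column maxima: X → 9, Y → 7, Z → -1; minimax = -1.
-2 ≠ -1, so there is no saddle point; optimal play is mixed.
Bottom is strictly dominated by Top, so Player I never plays it.
X is strictly dominated by Y (it gives Player I strictly more in every row), so Player II never plays it.
On the remaining 2×2 (Top, Middle vs Y, Z):
Let Player I play Top with probability p. Expected payoff against Y: (-2)p + 7(1−p) = −9p + 7; against Z: (-1)p + (-5)(1−p) = 4p − 5.
Setting these equal: −9p + 7 = 4p − 5 ⇒ −13p = -12 ⇒ p = 12/13, and the value is (-9)·(12/13) + 7 = -17/13.
For Player II: with q = P(Y), equating Top's and Middle's payoffs gives −q − 1 = 12q − 5 ⇒ q = 4/13.

12/13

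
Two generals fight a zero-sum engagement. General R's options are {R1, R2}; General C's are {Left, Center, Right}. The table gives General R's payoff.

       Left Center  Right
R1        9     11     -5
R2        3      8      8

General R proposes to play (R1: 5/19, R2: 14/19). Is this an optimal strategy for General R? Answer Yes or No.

Yes

Against Left this mix gives (5/19)·9 + (14/19)·3 = 87/19.
Against Center this mix gives (5/19)·11 + (14/19)·8 = 167/19.
Against Right this mix gives (5/19)·(-5) + (14/19)·8 = 87/19.
All of General C's active replies (Left, Right) yield 87/19, and no column does worse for General R. The mix makes General C indifferent and guarantees 87/19, so it is optimal.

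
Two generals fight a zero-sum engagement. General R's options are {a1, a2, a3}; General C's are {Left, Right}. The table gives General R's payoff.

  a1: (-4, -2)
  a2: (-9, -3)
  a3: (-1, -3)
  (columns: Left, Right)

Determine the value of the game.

-5/2

Row minima: a1 → -4, a2 → -9, a3 → -3; maximin = -3.
Column maxima: Left → -1, Right → -2; minimax = -2.
-3 ≠ -2, so there is no saddle point; optimal play is mixed.
a2 is strictly dominated by a1, so General R never plays it.
On the remaining 2×2 (a1, a3 vs Left, Right):
Let General R play a1 with probability p. Expected payoff against Left: (-4)p + (-1)(1−p) = −3p − 1; against Right: (-2)p + (-3)(1−p) = p − 3.
Setting these equal: −3p − 1 = p − 3 ⇒ −4p = -2 ⇒ p = 1/2, and the value is (-3)·(1/2) − 1 = -5/2.
For General C: with q = P(Left), equating a1's and a3's payoffs gives −2q − 2 = 2q − 3 ⇒ q = 1/4.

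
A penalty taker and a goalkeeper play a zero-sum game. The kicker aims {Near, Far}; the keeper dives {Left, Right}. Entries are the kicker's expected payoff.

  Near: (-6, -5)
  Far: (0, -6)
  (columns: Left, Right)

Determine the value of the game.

Row minima: Near → -6, Far → -6; maximin = -6.
Column maxima: Left → 0, Right → -5; minimax = -5.
-6 ≠ -5, so there is no saddle point; optimal play is mixed.
Let the kicker play Near with probability p. Expected payoff against Left: (-6)p + 0(1−p) = −6p; against Right: (-5)p + (-6)(1−p) = p − 6.
Setting these equal: −6p = p − 6 ⇒ −7p = -6 ⇒ p = 6/7, and the value is (-6)·(6/7) = -36/7.
For the keeper: with q = P(Left), equating Near's and Far's payoffs gives −q − 5 = 6q − 6 ⇒ q = 1/7.

-36/7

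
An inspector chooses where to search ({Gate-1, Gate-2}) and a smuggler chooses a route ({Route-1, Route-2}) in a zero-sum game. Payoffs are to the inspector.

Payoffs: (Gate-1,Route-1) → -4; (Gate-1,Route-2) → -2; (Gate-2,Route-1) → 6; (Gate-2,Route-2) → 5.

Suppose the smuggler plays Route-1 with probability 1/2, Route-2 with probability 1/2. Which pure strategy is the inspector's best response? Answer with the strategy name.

Gate-2

Expected payoff of Gate-1: (1/2)·(-4) + (1/2)·(-2) = -3.
Expected payoff of Gate-2: (1/2)·6 + (1/2)·5 = 11/2.
The largest is 11/2, so the inspector's best response is Gate-2.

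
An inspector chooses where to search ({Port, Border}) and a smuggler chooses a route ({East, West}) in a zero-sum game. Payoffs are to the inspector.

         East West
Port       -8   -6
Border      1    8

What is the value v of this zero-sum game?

Row minima: Port → -8, Border → 1; maximin = 1.
Column maxima: East → 1, West → 8; minimax = 1.
Since maximin = minimax = 1, there is a saddle point and the value is 1.

1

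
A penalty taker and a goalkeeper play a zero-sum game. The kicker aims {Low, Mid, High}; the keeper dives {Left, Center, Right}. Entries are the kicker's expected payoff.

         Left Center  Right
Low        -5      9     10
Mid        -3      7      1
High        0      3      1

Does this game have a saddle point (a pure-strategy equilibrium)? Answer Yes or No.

Yes

Row minima: Low → -5, Mid → -3, High → 0; maximin = 0.
Column maxima: Left → 0, Center → 9, Right → 10; minimax = 0.
maximin = minimax = 0, so a saddle point exists.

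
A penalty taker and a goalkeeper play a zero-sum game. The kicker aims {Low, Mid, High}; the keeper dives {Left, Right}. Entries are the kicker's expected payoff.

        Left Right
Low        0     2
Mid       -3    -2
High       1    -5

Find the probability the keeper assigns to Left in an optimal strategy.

Row minima: Low → 0, Mid → -3, High → -5; maximin = 0.
Column maxima: Left → 1, Right → 2; minimax = 1.
0 ≠ 1, so there is no saddle point; optimal play is mixed.
Mid is strictly dominated by Low, so the kicker never plays it.
On the remaining 2×2 (Low, High vs Left, Right):
Let the kicker play Low with probability p. Expected payoff against Left: 0p + 1(1−p) = −p + 1; against Right: 2p + (-5)(1−p) = 7p − 5.
Setting these equal: −p + 1 = 7p − 5 ⇒ −8p = -6 ⇒ p = 3/4, and the value is (-1)·(3/4) + 1 = 1/4.
For the keeper: with q = P(Left), equating Low's and High's payoffs gives −2q + 2 = 6q − 5 ⇒ q = 7/8.

7/8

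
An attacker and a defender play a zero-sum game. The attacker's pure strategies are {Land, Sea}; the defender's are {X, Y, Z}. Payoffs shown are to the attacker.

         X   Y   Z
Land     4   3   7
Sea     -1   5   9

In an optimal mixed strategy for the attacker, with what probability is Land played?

6/7

Row minima: Land → 3, Sea → -1; maximin = 3.
Column maxima: X → 4, Y → 5, Z → 9; minimax = 4.
3 ≠ 4, so there is no saddle point; optimal play is mixed.
Z is strictly dominated by X (it gives the attacker strictly more in every row), so the defender never plays it.
On the remaining 2×2 (Land, Sea vs X, Y):
Let the attacker play Land with probability p. Expected payoff against X: 4p + (-1)(1−p) = 5p − 1; against Y: 3p + 5(1−p) = −2p + 5.
Setting these equal: 5p − 1 = −2p + 5 ⇒ 7p = 6 ⇒ p = 6/7, and the value is (5)·(6/7) − 1 = 23/7.
For the defender: with q = P(X), equating Land's and Sea's payoffs gives q + 3 = −6q + 5 ⇒ q = 2/7.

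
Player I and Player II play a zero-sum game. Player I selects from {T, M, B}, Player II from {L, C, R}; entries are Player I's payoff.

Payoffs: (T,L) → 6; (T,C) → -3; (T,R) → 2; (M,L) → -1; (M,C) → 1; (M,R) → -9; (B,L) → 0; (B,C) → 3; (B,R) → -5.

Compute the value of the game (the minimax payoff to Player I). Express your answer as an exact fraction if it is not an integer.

Row minima: T → -3, M → -9, B → -5; maximin = -3.
Column maxima: L → 6, C → 3, R → 2; minimax = 2.
-3 ≠ 2, so there is no saddle point; optimal play is mixed.
M is strictly dominated by B, so Player I never plays it.
L is strictly dominated by R (it gives Player I strictly more in every row), so Player II never plays it.
On the remaining 2×2 (T, B vs C, R):
Let Player I play T with probability p. Expected payoff against C: (-3)p + 3(1−p) = −6p + 3; against R: 2p + (-5)(1−p) = 7p − 5.
Setting these equal: −6p + 3 = 7p − 5 ⇒ −13p = -8 ⇒ p = 8/13, and the value is (-6)·(8/13) + 3 = -9/13.
For Player II: with q = P(C), equating T's and B's payoffs gives −5q + 2 = 8q − 5 ⇒ q = 7/13.

-9/13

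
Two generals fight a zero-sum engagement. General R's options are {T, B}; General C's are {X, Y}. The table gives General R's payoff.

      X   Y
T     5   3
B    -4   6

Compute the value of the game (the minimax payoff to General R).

Row minima: T → 3, B → -4; maximin = 3.
Column maxima: X → 5, Y → 6; minimax = 5.
3 ≠ 5, so there is no saddle point; optimal play is mixed.
Let General R play T with probability p. Expected payoff against X: 5p + (-4)(1−p) = 9p − 4; against Y: 3p + 6(1−p) = −3p + 6.
Setting these equal: 9p − 4 = −3p + 6 ⇒ 12p = 10 ⇒ p = 5/6, and the value is (9)·(5/6) − 4 = 7/2.
For General C: with q = P(X), equating T's and B's payoffs gives 2q + 3 = −10q + 6 ⇒ q = 1/4.

7/2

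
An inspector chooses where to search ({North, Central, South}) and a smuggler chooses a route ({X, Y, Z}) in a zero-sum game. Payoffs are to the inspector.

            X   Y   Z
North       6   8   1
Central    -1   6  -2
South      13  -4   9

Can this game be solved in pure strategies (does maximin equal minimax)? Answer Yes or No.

Row minima: North → 1, Central → -2, South → -4; maximin = 1.
Column maxima: X → 13, Y → 8, Z → 9; minimax = 8.
1 ≠ 8, so no pure-strategy equilibrium exists.

No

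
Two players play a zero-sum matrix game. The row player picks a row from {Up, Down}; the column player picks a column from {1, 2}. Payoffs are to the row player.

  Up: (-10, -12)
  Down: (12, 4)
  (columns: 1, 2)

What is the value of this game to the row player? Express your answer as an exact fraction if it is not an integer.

Row minima: Up → -12, Down → 4; maximin = 4.
Column maxima: 1 → 12, 2 → 4; minimax = 4.
Since maximin = minimax = 4, there is a saddle point and the value is 4.

4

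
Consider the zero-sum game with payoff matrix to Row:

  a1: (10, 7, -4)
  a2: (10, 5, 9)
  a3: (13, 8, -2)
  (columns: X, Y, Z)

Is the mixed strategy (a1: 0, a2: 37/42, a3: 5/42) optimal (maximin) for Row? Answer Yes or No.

Against X this mix gives (37/42)·10 + (5/42)·13 = 145/14.
Against Y this mix gives (37/42)·5 + (5/42)·8 = 75/14.
Against Z this mix gives (37/42)·9 + (5/42)·(-2) = 323/42.
Column will play Y, holding Row to 75/14. Shifting weight toward the row that does better against Y would raise this floor (the equalizing mix achieves 41/7 against both Y and Z), so the proposed strategy is not optimal.

No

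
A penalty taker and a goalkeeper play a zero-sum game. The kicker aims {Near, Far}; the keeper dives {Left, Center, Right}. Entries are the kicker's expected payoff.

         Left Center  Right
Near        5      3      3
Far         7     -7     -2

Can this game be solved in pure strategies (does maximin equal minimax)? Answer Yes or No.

Yes

Row minima: Near → 3, Far → -7; maximin = 3.
Column maxima: Left → 7, Center → 3, Right → 3; minimax = 3.
maximin = minimax = 3, so a saddle point exists.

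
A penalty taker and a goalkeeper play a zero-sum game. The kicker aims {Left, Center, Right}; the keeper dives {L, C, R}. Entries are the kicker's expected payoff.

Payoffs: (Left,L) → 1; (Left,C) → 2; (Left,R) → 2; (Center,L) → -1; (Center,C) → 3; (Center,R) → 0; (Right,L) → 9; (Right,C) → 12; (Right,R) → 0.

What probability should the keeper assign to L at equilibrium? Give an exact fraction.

1/5

Row minima: Left → 1, Center → -1, Right → 0; maximin = 1.
Column maxima: L → 9, C → 12, R → 2; minimax = 2.
1 ≠ 2, so there is no saddle point; optimal play is mixed.
C is strictly dominated by L (it gives the kicker strictly more in every row), so the keeper never plays it.
With C eliminated, Center is strictly dominated by Left (Left gives the kicker strictly more in every remaining column), so the kicker never plays it.
On the remaining 2×2 (Left, Right vs L, R):
Let the kicker play Left with probability p. Expected payoff against L: 1p + 9(1−p) = −8p + 9; against R: 2p + 0(1−p) = 2p.
Setting these equal: −8p + 9 = 2p ⇒ −10p = -9 ⇒ p = 9/10, and the value is (-8)·(9/10) + 9 = 9/5.
For the keeper: with q = P(L), equating Left's and Right's payoffs gives −q + 2 = 9q ⇒ q = 1/5.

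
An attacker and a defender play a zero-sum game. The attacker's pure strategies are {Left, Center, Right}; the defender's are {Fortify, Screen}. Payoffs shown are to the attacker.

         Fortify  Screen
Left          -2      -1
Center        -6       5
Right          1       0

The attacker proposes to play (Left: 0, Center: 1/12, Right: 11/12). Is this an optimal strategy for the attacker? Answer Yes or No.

Yes

Against Fortify this mix gives (1/12)·(-6) + (11/12)·1 = 5/12.
Against Screen this mix gives (1/12)·5 + (11/12)·0 = 5/12.
All of the defender's active replies (Fortify, Screen) yield 5/12, and no column does worse for the attacker. The mix makes the defender indifferent and guarantees 5/12, so it is optimal.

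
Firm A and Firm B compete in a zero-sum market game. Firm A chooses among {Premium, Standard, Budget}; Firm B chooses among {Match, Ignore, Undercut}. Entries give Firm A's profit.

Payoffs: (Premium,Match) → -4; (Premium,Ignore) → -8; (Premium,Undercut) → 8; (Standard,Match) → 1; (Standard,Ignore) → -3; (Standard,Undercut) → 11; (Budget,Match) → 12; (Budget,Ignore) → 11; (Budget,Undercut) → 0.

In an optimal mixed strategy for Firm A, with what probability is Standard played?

Row minima: Premium → -8, Standard → -3, Budget → 0; maximin = 0.
Column maxima: Match → 12, Ignore → 11, Undercut → 11; minimax = 11.
0 ≠ 11, so there is no saddle point; optimal play is mixed.
Premium is strictly dominated by Standard, so Firm A never plays it.
Match is strictly dominated by Ignore (it gives Firm A strictly more in every row), so Firm B never plays it.
On the remaining 2×2 (Standard, Budget vs Ignore, Undercut):
Let Firm A play Standard with probability p. Expected payoff against Ignore: (-3)p + 11(1−p) = −14p + 11; against Undercut: 11p + 0(1−p) = 11p.
Setting these equal: −14p + 11 = 11p ⇒ −25p = -11 ⇒ p = 11/25, and the value is (-14)·(11/25) + 11 = 121/25.
For Firm B: with q = P(Ignore), equating Standard's and Budget's payoffs gives −14q + 11 = 11q ⇒ q = 11/25.

11/25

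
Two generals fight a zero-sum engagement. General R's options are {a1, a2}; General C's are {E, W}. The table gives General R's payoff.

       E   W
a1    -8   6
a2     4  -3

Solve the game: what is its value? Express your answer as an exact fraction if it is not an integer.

0

Row minima: a1 → -8, a2 → -3; maximin = -3.
Column maxima: E → 4, W → 6; minimax = 4.
-3 ≠ 4, so there is no saddle point; optimal play is mixed.
Let General R play a1 with probability p. Expected payoff against E: (-8)p + 4(1−p) = −12p + 4; against W: 6p + (-3)(1−p) = 9p − 3.
Setting these equal: −12p + 4 = 9p − 3 ⇒ −21p = -7 ⇒ p = 1/3, and the value is (-12)·(1/3) + 4 = 0.
For General C: with q = P(E), equating a1's and a2's payoffs gives −14q + 6 = 7q − 3 ⇒ q = 3/7.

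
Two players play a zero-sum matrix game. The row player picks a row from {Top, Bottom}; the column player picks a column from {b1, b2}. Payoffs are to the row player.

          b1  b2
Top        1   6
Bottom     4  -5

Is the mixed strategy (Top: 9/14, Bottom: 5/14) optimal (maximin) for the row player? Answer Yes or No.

Against b1 this mix gives (9/14)·1 + (5/14)·4 = 29/14.
Against b2 this mix gives (9/14)·6 + (5/14)·(-5) = 29/14.
All of the column player's active replies (b1, b2) yield 29/14, and no column does worse for the row player. The mix makes the column player indifferent and guarantees 29/14, so it is optimal.

Yes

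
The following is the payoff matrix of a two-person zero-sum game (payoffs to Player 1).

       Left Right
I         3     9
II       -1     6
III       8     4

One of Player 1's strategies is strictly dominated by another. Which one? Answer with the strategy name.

II

I gives a strictly higher payoff than II against every column: 3 > -1, 9 > 6.
So II is strictly dominated and Player 1 never plays it.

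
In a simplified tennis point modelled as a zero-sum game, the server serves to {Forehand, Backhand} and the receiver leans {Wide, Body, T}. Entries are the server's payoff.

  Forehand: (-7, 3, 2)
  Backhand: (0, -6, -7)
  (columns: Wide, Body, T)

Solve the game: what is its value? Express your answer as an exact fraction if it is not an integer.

Row minima: Forehand → -7, Backhand → -7; maximin = -7.
Column maxima: Wide → 0, Body → 3, T → 2; minimax = 0.
-7 ≠ 0, so there is no saddle point; optimal play is mixed.
Body is strictly dominated by T (it gives the server strictly more in every row), so the receiver never plays it.
On the remaining 2×2 (Forehand, Backhand vs Wide, T):
Let the server play Forehand with probability p. Expected payoff against Wide: (-7)p + 0(1−p) = −7p; against T: 2p + (-7)(1−p) = 9p − 7.
Setting these equal: −7p = 9p − 7 ⇒ −16p = -7 ⇒ p = 7/16, and the value is (-7)·(7/16) = -49/16.
For the receiver: with q = P(Wide), equating Forehand's and Backhand's payoffs gives −9q + 2 = 7q − 7 ⇒ q = 9/16.

-49/16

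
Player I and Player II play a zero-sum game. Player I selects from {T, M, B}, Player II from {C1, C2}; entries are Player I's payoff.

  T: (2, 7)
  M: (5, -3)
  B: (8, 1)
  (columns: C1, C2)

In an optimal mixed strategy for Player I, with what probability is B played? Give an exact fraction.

Row minima: T → 2, M → -3, B → 1; maximin = 2.
Column maxima: C1 → 8, C2 → 7; minimax = 7.
2 ≠ 7, so there is no saddle point; optimal play is mixed.
M is strictly dominated by B, so Player I never plays it.
On the remaining 2×2 (T, B vs C1, C2):
Let Player I play T with probability p. Expected payoff against C1: 2p + 8(1−p) = −6p + 8; against C2: 7p + 1(1−p) = 6p + 1.
Setting these equal: −6p + 8 = 6p + 1 ⇒ −12p = -7 ⇒ p = 7/12, and the value is (-6)·(7/12) + 8 = 9/2.
For Player II: with q = P(C1), equating T's and B's payoffs gives −5q + 7 = 7q + 1 ⇒ q = 1/2.

5/12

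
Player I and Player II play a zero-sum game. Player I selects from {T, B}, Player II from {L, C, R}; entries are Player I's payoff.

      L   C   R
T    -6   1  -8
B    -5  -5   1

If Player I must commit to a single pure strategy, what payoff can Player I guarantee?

-5

Row minima: T → -8, B → -5.
The best of these is -5.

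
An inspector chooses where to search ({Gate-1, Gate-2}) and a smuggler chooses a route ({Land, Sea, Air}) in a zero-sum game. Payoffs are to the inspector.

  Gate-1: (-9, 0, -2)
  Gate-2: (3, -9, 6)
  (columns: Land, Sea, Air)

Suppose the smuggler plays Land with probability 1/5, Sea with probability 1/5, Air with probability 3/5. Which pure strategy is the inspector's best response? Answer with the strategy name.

Expected payoff of Gate-1: (1/5)·(-9) + (1/5)·0 + (3/5)·(-2) = -3.
Expected payoff of Gate-2: (1/5)·3 + (1/5)·(-9) + (3/5)·6 = 12/5.
The largest is 12/5, so the inspector's best response is Gate-2.

Gate-2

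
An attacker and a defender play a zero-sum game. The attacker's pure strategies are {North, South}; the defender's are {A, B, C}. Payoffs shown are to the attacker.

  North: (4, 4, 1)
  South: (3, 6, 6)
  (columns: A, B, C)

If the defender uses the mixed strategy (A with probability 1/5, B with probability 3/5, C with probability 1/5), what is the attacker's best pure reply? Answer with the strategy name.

South

Expected payoff of North: (1/5)·4 + (3/5)·4 + (1/5)·1 = 17/5.
Expected payoff of South: (1/5)·3 + (3/5)·6 + (1/5)·6 = 27/5.
The largest is 27/5, so the attacker's best response is South.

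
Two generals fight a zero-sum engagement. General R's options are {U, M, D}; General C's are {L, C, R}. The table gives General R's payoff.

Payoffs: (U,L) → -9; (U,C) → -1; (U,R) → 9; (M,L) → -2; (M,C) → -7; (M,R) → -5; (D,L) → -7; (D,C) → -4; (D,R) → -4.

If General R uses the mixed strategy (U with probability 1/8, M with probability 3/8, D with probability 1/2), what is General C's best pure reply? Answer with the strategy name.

L

If General C plays L, General R's expected payoff is (1/8)·(-9) + (3/8)·(-2) + (1/2)·(-7) = -43/8.
If General C plays C, General R's expected payoff is (1/8)·(-1) + (3/8)·(-7) + (1/2)·(-4) = -19/4.
If General C plays R, General R's expected payoff is (1/8)·9 + (3/8)·(-5) + (1/2)·(-4) = -11/4.
General C minimizes General R's payoff; the smallest is -43/8, so the best response is L.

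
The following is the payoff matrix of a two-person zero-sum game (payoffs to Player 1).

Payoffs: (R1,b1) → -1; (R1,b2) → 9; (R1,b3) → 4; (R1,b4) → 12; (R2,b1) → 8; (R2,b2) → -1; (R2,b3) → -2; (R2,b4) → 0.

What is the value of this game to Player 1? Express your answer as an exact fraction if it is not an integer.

2

Row minima: R1 → -1, R2 → -2; maximin = -1.
Column maxima: b1 → 8, b2 → 9, b3 → 4, b4 → 12; minimax = 4.
-1 ≠ 4, so there is no saddle point; optimal play is mixed.
b2 is strictly dominated by b3 (it gives Player 1 strictly more in every row), so Player 2 never plays it.
b4 is strictly dominated by b3 (it gives Player 1 strictly more in every row), so Player 2 never plays it.
On the remaining 2×2 (R1, R2 vs b1, b3):
Let Player 1 play R1 with probability p. Expected payoff against b1: (-1)p + 8(1−p) = −9p + 8; against b3: 4p + (-2)(1−p) = 6p − 2.
Setting these equal: −9p + 8 = 6p − 2 ⇒ −15p = -10 ⇒ p = 2/3, and the value is (-9)·(2/3) + 8 = 2.
For Player 2: with q = P(b1), equating R1's and R2's payoffs gives −5q + 4 = 10q − 2 ⇒ q = 2/5.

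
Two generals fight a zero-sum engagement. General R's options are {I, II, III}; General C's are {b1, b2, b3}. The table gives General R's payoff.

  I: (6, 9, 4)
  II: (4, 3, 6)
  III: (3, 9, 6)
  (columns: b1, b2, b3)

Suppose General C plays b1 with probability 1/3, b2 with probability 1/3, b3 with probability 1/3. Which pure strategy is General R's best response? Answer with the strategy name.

I

Expected payoff of I: (1/3)·6 + (1/3)·9 + (1/3)·4 = 19/3.
Expected payoff of II: (1/3)·4 + (1/3)·3 + (1/3)·6 = 13/3.
Expected payoff of III: (1/3)·3 + (1/3)·9 + (1/3)·6 = 6.
The largest is 19/3, so General R's best response is I.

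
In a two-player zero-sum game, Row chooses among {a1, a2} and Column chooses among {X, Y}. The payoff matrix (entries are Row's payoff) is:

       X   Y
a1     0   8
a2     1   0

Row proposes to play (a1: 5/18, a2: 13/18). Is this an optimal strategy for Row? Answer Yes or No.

No

Against X this mix gives (5/18)·0 + (13/18)·1 = 13/18.
Against Y this mix gives (5/18)·8 + (13/18)·0 = 20/9.
Column will play X, holding Row to 13/18. Shifting weight toward the row that does better against X would raise this floor (the equalizing mix achieves 8/9 against both X and Y), so the proposed strategy is not optimal.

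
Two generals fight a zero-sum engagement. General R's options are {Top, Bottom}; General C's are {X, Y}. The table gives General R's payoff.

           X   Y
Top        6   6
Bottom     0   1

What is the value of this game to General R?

Row minima: Top → 6, Bottom → 0; maximin = 6.
Column maxima: X → 6, Y → 6; minimax = 6.
Since maximin = minimax = 6, there is a saddle point and the value is 6.

6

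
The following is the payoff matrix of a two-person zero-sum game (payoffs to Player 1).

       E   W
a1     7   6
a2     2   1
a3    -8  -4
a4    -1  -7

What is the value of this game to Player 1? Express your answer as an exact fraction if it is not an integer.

6

Row minima: a1 → 6, a2 → 1, a3 → -8, a4 → -7; maximin = 6.
Column maxima: E → 7, W → 6; minimax = 6.
Since maximin = minimax = 6, there is a saddle point and the value is 6.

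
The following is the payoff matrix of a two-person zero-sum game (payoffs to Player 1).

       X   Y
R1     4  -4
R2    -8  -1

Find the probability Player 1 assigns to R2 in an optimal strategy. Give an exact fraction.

8/15

Row minima: R1 → -4, R2 → -8; maximin = -4.
Column maxima: X → 4, Y → -1; minimax = -1.
-4 ≠ -1, so there is no saddle point; optimal play is mixed.
Let Player 1 play R1 with probability p. Expected payoff against X: 4p + (-8)(1−p) = 12p − 8; against Y: (-4)p + (-1)(1−p) = −3p − 1.
Setting these equal: 12p − 8 = −3p − 1 ⇒ 15p = 7 ⇒ p = 7/15, and the value is (12)·(7/15) − 8 = -12/5.
For Player 2: with q = P(X), equating R1's and R2's payoffs gives 8q − 4 = −7q − 1 ⇒ q = 1/5.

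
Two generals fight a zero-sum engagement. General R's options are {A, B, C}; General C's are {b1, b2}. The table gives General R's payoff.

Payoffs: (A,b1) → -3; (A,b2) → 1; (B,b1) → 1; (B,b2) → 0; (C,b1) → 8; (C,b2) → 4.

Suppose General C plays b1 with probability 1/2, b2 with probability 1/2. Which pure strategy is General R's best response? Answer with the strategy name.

C

Expected payoff of A: (1/2)·(-3) + (1/2)·1 = -1.
Expected payoff of B: (1/2)·1 + (1/2)·0 = 1/2.
Expected payoff of C: (1/2)·8 + (1/2)·4 = 6.
The largest is 6, so General R's best response is C.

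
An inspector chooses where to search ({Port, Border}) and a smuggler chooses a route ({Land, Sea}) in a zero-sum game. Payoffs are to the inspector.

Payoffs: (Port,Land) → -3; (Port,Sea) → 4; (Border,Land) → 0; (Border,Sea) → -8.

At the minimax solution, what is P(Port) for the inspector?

8/15

Row minima: Port → -3, Border → -8; maximin = -3.
Column maxima: Land → 0, Sea → 4; minimax = 0.
-3 ≠ 0, so there is no saddle point; optimal play is mixed.
Let the inspector play Port with probability p. Expected payoff against Land: (-3)p + 0(1−p) = −3p; against Sea: 4p + (-8)(1−p) = 12p − 8.
Setting these equal: −3p = 12p − 8 ⇒ −15p = -8 ⇒ p = 8/15, and the value is (-3)·(8/15) = -8/5.
For the smuggler: with q = P(Land), equating Port's and Border's payoffs gives −7q + 4 = 8q − 8 ⇒ q = 4/5.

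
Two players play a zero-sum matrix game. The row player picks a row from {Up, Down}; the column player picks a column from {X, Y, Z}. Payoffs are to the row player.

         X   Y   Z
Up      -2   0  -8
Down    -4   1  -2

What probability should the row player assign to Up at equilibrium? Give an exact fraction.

Row minima: Up → -8, Down → -4; maximin = -4.
Column maxima: X → -2, Y → 1, Z → -2; minimax = -2.
-4 ≠ -2, so there is no saddle point; optimal play is mixed.
Y is strictly dominated by X (it gives the row player strictly more in every row), so the column player never plays it.
On the remaining 2×2 (Up, Down vs X, Z):
Let the row player play Up with probability p. Expected payoff against X: (-2)p + (-4)(1−p) = 2p − 4; against Z: (-8)p + (-2)(1−p) = −6p − 2.
Setting these equal: 2p − 4 = −6p − 2 ⇒ 8p = 2 ⇒ p = 1/4, and the value is (2)·(1/4) − 4 = -7/2.
For the column player: with q = P(X), equating Up's and Down's payoffs gives 6q − 8 = −2q − 2 ⇒ q = 3/4.

1/4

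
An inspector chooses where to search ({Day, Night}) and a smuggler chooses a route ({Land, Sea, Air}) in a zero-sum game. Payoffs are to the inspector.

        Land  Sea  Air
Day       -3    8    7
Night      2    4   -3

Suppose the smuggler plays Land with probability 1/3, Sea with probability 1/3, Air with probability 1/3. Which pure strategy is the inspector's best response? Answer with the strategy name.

Expected payoff of Day: (1/3)·(-3) + (1/3)·8 + (1/3)·7 = 4.
Expected payoff of Night: (1/3)·2 + (1/3)·4 + (1/3)·(-3) = 1.
The largest is 4, so the inspector's best response is Day.

Day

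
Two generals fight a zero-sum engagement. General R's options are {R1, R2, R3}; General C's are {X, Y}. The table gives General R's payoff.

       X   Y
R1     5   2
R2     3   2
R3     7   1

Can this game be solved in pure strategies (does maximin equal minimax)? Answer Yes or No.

Yes

Row minima: R1 → 2, R2 → 2, R3 → 1; maximin = 2.
Column maxima: X → 7, Y → 2; minimax = 2.
maximin = minimax = 2, so a saddle point exists.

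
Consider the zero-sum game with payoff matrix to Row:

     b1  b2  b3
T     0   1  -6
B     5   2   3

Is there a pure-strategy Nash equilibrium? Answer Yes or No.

Yes

Row minima: T → -6, B → 2; maximin = 2.
Column maxima: b1 → 5, b2 → 2, b3 → 3; minimax = 2.
maximin = minimax = 2, so a saddle point exists.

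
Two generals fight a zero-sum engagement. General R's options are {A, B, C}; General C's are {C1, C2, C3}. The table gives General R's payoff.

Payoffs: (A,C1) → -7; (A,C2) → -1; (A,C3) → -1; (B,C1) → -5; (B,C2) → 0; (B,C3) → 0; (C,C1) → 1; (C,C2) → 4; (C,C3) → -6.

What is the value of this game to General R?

Row minima: A → -7, B → -5, C → -6; maximin = -5.
Column maxima: C1 → 1, C2 → 4, C3 → 0; minimax = 0.
-5 ≠ 0, so there is no saddle point; optimal play is mixed.
A is strictly dominated by B, so General R never plays it.
C2 is strictly dominated by C1 (it gives General R strictly more in every row), so General C never plays it.
On the remaining 2×2 (B, C vs C1, C3):
Let General R play B with probability p. Expected payoff against C1: (-5)p + 1(1−p) = −6p + 1; against C3: 0p + (-6)(1−p) = 6p − 6.
Setting these equal: −6p + 1 = 6p − 6 ⇒ −12p = -7 ⇒ p = 7/12, and the value is (-6)·(7/12) + 1 = -5/2.
For General C: with q = P(C1), equating B's and C's payoffs gives −5q = 7q − 6 ⇒ q = 1/2.

-5/2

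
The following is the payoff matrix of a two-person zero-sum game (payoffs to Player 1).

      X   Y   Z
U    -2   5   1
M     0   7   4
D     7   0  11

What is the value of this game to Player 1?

Row minima: U → -2, M → 0, D → 0; maximin = 0.
Column maxima: X → 7, Y → 7, Z → 11; minimax = 7.
0 ≠ 7, so there is no saddle point; optimal play is mixed.
U is strictly dominated by M, so Player 1 never plays it.
Z is strictly dominated by X (it gives Player 1 strictly more in every row), so Player 2 never plays it.
On the remaining 2×2 (M, D vs X, Y):
Let Player 1 play M with probability p. Expected payoff against X: 0p + 7(1−p) = −7p + 7; against Y: 7p + 0(1−p) = 7p.
Setting these equal: −7p + 7 = 7p ⇒ −14p = -7 ⇒ p = 1/2, and the value is (-7)·(1/2) + 7 = 7/2.
For Player 2: with q = P(X), equating M's and D's payoffs gives −7q + 7 = 7q ⇒ q = 1/2.

7/2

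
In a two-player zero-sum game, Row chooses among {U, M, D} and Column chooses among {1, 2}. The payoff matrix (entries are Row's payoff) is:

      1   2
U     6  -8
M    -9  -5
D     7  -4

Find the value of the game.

Row minima: U → -8, M → -9, D → -4; maximin = -4.
Column maxima: 1 → 7, 2 → -4; minimax = -4.
Since maximin = minimax = -4, there is a saddle point and the value is -4.

-4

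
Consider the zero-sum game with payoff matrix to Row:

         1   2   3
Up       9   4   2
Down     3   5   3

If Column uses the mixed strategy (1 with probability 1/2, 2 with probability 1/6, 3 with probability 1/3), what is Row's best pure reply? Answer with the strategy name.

Up

Expected payoff of Up: (1/2)·9 + (1/6)·4 + (1/3)·2 = 35/6.
Expected payoff of Down: (1/2)·3 + (1/6)·5 + (1/3)·3 = 10/3.
The largest is 35/6, so Row's best response is Up.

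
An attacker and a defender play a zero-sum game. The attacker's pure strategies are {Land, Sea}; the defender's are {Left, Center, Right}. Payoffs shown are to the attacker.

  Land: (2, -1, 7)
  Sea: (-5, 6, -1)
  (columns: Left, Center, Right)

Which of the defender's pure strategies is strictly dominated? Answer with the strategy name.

Left holds the attacker's payoff strictly below Right in every row: 2 < 7, -5 < -1.
So Right is strictly dominated for the defender.

Right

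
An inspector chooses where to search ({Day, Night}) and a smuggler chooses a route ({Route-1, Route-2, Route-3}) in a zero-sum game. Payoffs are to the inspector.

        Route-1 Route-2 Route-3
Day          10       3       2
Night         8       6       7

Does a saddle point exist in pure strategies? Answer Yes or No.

Row minima: Day → 2, Night → 6; maximin = 6.
Column maxima: Route-1 → 10, Route-2 → 6, Route-3 → 7; minimax = 6.
maximin = minimax = 6, so a saddle point exists.

Yes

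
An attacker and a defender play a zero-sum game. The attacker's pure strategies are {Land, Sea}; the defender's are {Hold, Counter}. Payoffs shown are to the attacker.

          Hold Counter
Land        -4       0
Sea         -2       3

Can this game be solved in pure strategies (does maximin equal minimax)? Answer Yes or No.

Yes

Row minima: Land → -4, Sea → -2; maximin = -2.
Column maxima: Hold → -2, Counter → 3; minimax = -2.
maximin = minimax = -2, so a saddle point exists.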